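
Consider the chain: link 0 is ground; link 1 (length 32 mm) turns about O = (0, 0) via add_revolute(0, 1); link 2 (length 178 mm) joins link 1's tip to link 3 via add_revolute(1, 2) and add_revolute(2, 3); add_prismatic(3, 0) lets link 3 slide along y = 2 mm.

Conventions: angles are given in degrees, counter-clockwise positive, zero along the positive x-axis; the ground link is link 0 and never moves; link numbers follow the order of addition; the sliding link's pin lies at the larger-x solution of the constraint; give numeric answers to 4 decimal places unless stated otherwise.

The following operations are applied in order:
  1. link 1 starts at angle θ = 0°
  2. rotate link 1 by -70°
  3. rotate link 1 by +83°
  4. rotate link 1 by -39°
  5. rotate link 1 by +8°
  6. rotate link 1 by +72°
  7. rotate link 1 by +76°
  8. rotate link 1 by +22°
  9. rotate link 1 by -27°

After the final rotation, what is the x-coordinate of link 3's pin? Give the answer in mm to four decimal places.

geometry: r = 32 mm, L = 178 mm, e = 2 mm; θ starts at 0°
rotate link 1 by -70°: θ ← 0° -70° = -70°
rotate link 1 by +83°: θ ← -70° +83° = 13°
rotate link 1 by -39°: θ ← 13° -39° = -26°
rotate link 1 by +8°: θ ← -26° +8° = -18°
rotate link 1 by +72°: θ ← -18° +72° = 54°
rotate link 1 by +76°: θ ← 54° +76° = 130°
rotate link 1 by +22°: θ ← 130° +22° = 152°
rotate link 1 by -27°: θ ← 152° -27° = 125°
crank pin P = (r cos θ, r sin θ) = (-18.354446, 26.212865)
h = r sin θ − e = 26.212865 − 2 = 24.212865
x = r cos θ + √(L² − h²) = -18.354446 + 176.345505 = 157.991059

157.9911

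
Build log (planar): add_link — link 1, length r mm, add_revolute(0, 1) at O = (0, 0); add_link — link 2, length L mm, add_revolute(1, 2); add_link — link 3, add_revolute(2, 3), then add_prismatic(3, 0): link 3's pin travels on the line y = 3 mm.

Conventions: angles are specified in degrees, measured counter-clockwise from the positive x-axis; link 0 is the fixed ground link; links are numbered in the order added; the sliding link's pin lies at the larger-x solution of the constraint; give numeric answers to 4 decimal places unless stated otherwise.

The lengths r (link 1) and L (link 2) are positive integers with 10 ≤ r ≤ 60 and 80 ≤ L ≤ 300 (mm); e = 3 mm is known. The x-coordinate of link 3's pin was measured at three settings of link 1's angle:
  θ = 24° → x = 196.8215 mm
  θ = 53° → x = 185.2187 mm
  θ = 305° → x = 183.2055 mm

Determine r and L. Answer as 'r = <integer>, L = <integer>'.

constraint per measurement: (x − r cos θ)² + (r sin θ − e)² = L²
subtracting the θ₁ and θ₂ equations cancels the r² and L² terms:
r = (x₁² − x₂²) / (2[(x₁cos θ₁ + e sin θ₁) − (x₂cos θ₂ + e sin θ₂)]) = 33.0002 → r = 33
L² = (x₁ − r cos θ₁)² + (r sin θ₁ − e)² = 27889.0134 → L = 167.0000 → L = 167
check at θ₃=305°: x = 183.2055 (printed 183.2055) ✓

r = 33, L = 167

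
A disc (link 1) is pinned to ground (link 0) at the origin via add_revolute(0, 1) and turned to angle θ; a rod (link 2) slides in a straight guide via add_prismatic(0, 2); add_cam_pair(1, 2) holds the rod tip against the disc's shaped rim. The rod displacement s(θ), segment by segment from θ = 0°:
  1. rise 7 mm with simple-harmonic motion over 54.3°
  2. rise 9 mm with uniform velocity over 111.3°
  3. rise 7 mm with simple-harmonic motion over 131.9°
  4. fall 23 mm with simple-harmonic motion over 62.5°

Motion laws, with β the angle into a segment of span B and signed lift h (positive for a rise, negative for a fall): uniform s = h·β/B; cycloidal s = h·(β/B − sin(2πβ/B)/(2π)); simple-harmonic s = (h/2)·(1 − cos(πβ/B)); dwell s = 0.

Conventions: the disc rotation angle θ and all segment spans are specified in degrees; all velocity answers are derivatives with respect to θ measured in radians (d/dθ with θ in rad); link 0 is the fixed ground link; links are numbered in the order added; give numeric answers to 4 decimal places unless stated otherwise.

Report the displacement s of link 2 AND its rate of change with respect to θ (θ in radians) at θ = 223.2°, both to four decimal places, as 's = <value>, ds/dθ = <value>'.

segment 1 (0° to 54.3°, simple-harmonic, h = 7) is passed completely: s = 0.0000 + (7) = 7.0000
segment 2 (54.3° to 165.6°, uniform, h = 9) is passed completely: s = 7.0000 + (9) = 16.0000
θ = 223.2° falls in segment 3 (165.6° to 297.5°, simple-harmonic, h = 7): β = 223.2 − 165.6 = 57.6°, B = 131.9°; Δs = 7/2·(1 − cos(π·0.4367)) = 2.8085; s = 16.0000 + 2.8085 = 18.8085
velocity in seg [165.6°–297.5°] (simple-harmonic), θ in radians: β = 57.6° = 1.0053 rad, B = 131.9° = 2.3021 rad; ds/dθ = (πh/(2B)) sin(πβ/B) = (π·7/(2·2.3021)) sin(π·0.4367) = 4.682196 mm/rad

s = 18.8085, ds/dθ = 4.6822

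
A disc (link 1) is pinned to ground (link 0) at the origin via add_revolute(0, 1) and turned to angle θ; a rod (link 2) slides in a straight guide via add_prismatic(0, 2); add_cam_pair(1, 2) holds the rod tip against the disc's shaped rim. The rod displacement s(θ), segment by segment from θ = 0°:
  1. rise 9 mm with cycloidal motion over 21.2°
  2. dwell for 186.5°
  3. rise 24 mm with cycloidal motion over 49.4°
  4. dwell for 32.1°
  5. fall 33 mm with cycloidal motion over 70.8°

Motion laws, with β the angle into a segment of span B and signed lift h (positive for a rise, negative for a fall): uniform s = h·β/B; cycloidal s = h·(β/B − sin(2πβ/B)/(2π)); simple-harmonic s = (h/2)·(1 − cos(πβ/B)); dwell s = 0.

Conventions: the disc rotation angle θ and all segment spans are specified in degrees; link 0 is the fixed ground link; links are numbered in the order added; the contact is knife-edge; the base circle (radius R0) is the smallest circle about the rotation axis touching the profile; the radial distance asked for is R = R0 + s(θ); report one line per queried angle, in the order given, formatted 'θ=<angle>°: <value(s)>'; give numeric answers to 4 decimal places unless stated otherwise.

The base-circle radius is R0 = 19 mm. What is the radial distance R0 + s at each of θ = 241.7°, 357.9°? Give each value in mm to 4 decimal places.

segment 1 (0° to 21.2°, cycloidal, h = 9) is passed completely: s = 0.0000 + (9) = 9.0000
segment 2 (21.2° to 207.7°, dwell): s unchanged at 9.0000
θ = 241.7° falls in segment 3 (207.7° to 257.1°, cycloidal, h = 24): β = 241.7 − 207.7 = 34°, B = 49.4°; Δs = 24·(0.6883 − sin(2π·0.6883)/(2π)) = 20.0541; s = 9.0000 + 20.0541 = 29.0541
segment 3 (207.7° to 257.1°, cycloidal, h = 24) is passed completely: s = 9.0000 + (24) = 33.0000
segment 4 (257.1° to 289.2°, dwell): s unchanged at 33.0000
θ = 357.9° falls in segment 5 (289.2° to 360°, cycloidal, h = -33): β = 357.9 − 289.2 = 68.7°, B = 70.8°; Δs = -33·(0.9703 − sin(2π·0.9703)/(2π)) = -32.9943; s = 33.0000 − 32.9943 = 0.0057
θ=241.7°: R = R0 + s = 19 + 29.0541 = 48.0541
θ=357.9°: R = R0 + s = 19 + 0.0057 = 19.0057

θ=241.7°: 48.0541
θ=357.9°: 19.0057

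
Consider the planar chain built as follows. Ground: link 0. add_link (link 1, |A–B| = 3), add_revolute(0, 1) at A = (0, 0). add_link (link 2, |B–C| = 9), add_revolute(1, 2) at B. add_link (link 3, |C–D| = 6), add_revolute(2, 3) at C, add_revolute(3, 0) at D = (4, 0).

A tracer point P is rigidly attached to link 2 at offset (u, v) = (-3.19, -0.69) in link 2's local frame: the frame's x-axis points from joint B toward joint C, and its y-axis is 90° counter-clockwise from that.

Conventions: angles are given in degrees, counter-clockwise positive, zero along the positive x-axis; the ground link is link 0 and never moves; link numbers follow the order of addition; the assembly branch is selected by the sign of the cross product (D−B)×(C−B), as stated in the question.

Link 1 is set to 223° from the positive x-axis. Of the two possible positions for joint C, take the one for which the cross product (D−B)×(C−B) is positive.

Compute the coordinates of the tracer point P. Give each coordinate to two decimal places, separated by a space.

A=(0,0), D=(4.00,0)
B = A + 3.00·(cos223°, sin223°) = (-2.1941, -2.0460)
|BD| = 6.5232
circle(B,9.00) ∩ circle(D,6.00): a=6.7108, h=5.9971
  candidates: C₊=(2.2972,5.7533) cross=39.120; C₋=(6.0591,-5.6356) cross=-39.120
  branch + wants cross > 0 → take C=(2.2972,5.7533) (cross=39.120)
ex = (C−B)/|BC| = (0.4990,0.8666); ey = (-0.8666,0.4990)
P = B + -3.19·ex + -0.69·ey = (-3.1880,-5.1547)

-3.19 -5.15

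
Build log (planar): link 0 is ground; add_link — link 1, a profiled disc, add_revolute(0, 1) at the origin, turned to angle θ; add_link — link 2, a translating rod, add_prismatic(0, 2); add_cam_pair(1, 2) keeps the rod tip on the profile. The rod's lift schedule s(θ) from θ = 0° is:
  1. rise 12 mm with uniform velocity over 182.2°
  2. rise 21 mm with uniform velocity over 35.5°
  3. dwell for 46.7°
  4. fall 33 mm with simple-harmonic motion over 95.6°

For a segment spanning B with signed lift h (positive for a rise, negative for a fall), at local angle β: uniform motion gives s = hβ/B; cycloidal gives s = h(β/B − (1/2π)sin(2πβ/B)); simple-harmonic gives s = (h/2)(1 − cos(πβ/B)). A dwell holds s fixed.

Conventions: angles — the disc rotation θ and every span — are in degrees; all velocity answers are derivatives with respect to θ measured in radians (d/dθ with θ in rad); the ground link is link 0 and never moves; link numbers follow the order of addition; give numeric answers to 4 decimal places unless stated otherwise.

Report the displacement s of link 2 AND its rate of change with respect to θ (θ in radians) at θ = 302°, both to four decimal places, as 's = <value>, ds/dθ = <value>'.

seg 1 [0°–182.2°] uniform, h=12: full span → s += 12 → s = 12.0000
seg 2 [182.2°–217.7°] uniform, h=21: full span → s += 21 → s = 33.0000
seg 3 [217.7°–264.4°] dwell: s stays 33.0000
seg 4 [264.4°–360°] simple-harmonic, h=-33: θ=302° here. β=37.6, B=95.6. -33/2·(1 − cos(π·0.3933)) = -11.0723 → s = 21.9277
velocity in seg [264.4°–360°] (simple-harmonic), θ in radians: β = 37.6° = 0.6562 rad, B = 95.6° = 1.6685 rad; ds/dθ = (πh/(2B)) sin(πβ/B) = (π·(-33)/(2·1.6685)) sin(π·0.3933) = -29.337994 mm/rad

s = 21.9277, ds/dθ = -29.3380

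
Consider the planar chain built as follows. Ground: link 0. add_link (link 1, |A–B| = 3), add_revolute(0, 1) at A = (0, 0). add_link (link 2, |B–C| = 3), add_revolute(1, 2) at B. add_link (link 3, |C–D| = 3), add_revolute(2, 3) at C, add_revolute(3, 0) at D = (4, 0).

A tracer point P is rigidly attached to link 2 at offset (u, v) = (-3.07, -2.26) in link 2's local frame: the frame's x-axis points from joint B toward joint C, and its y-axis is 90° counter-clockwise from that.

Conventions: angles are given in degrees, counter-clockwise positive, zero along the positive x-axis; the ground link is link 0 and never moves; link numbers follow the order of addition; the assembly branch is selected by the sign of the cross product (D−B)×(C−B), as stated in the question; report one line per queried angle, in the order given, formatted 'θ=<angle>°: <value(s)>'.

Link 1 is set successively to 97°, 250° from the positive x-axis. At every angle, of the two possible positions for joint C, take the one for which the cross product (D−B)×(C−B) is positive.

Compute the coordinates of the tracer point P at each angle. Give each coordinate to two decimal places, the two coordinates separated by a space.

A=(0,0), D=(4.00,0)
θ=97°: B = A + 3.00·(cos97°, sin97°) = (-0.3656, 2.9776)
θ=97°: |BD| = 5.2844
θ=97°: circle(B,3.00) ∩ circle(D,3.00): a=2.6422, h=1.4208
θ=97°:   candidates: C₊=(2.6178,2.6626) cross=7.508; C₋=(1.0166,0.3150) cross=-7.508
θ=97°:   branch + wants cross > 0 → take C=(2.6178,2.6626) (cross=7.508)
θ=97°: ex = (C−B)/|BC| = (0.9945,-0.1050); ey = (0.1050,0.9945)
θ=97°: P = B + -3.07·ex + -2.26·ey = (-3.6560,1.0525)
θ=250°: B = A + 3.00·(cos250°, sin250°) = (-1.0261, -2.8191)
θ=250°: |BD| = 5.7627
θ=250°: circle(B,3.00) ∩ circle(D,3.00): a=2.8813, h=0.8354
θ=250°:   candidates: C₊=(1.0783,-0.6809) cross=4.814; C₋=(1.8956,-2.1381) cross=-4.814
θ=250°:   branch + wants cross > 0 → take C=(1.0783,-0.6809) (cross=4.814)
θ=250°: ex = (C−B)/|BC| = (0.7015,0.7127); ey = (-0.7127,0.7015)
θ=250°: P = B + -3.07·ex + -2.26·ey = (-1.5688,-6.5924)

θ=97°: -3.66 1.05
θ=250°: -1.57 -6.59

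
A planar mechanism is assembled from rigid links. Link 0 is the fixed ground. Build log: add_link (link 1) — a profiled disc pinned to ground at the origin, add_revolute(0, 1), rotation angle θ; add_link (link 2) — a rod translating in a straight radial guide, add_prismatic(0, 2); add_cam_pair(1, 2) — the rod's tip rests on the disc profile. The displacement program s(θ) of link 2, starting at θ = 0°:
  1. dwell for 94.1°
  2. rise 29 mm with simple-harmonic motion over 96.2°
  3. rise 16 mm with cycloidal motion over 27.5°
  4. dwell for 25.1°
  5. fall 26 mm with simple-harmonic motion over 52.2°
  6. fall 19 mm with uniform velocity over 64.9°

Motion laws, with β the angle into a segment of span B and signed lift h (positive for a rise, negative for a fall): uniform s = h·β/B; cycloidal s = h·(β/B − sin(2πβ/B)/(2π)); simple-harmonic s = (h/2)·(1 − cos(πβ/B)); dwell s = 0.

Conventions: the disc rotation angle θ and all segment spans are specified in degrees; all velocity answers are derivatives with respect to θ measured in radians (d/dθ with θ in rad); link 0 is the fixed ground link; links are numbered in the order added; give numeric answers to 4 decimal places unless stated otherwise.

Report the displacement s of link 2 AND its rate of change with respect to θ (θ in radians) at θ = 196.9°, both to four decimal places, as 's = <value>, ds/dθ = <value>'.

seg 1 [0°–94.1°] dwell: s stays 0.0000
seg 2 [94.1°–190.3°] simple-harmonic, h=29: full span → s += 29 → s = 29.0000
seg 3 [190.3°–217.8°] cycloidal, h=16: θ=196.9° here. β=6.6, B=27.5. 16·(0.2400 − sin(2π·0.2400)/(2π)) = 1.2985 → s = 30.2985
velocity in seg [190.3°–217.8°] (cycloidal), θ in radians: β = 6.6° = 0.1152 rad, B = 27.5° = 0.4800 rad; ds/dθ = (h/B)(1 − cos(2πβ/B)) = (16/0.4800)(1 − cos(2π·0.2400)) = 31.242559 mm/rad

s = 30.2985, ds/dθ = 31.2426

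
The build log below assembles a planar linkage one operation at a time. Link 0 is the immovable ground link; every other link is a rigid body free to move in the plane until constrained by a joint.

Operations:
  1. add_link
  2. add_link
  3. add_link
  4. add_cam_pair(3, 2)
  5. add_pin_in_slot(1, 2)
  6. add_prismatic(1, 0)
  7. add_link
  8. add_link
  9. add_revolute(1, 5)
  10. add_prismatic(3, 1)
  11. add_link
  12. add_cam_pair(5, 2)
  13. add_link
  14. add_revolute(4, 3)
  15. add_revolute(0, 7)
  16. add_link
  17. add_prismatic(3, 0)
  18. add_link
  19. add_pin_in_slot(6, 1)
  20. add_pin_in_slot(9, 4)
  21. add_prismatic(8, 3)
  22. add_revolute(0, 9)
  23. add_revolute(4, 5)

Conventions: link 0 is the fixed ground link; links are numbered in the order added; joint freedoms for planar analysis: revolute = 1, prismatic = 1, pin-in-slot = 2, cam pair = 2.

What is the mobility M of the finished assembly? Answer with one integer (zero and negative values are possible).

ground; <1,0,0>
#1 <2,0,0>
#2 <3,0,0>
#3 <4,0,0>
C:3↔2 J2 <4,0,1>
PS:1↔2 J2 <4,0,2>
P:1↔0 J1 <4,1,2>
#4 <5,1,2>
#5 <6,1,2>
R:1↔5 J1 <6,2,2>
P:3↔1 J1 <6,3,2>
#6 <7,3,2>
C:5↔2 J2 <7,3,3>
#7 <8,3,3>
R:4↔3 J1 <8,4,3>
R:0↔7 J1 <8,5,3>
#8 <9,5,3>
P:3↔0 J1 <9,6,3>
#9 <10,6,3>
PS:6↔1 J2 <10,6,4>
PS:9↔4 J2 <10,6,5>
P:8↔3 J1 <10,7,5>
R:0↔9 J1 <10,8,5>
R:4↔5 J1 <10,9,5>
3×9 − 2×9 − 1×5 = 4

M = 4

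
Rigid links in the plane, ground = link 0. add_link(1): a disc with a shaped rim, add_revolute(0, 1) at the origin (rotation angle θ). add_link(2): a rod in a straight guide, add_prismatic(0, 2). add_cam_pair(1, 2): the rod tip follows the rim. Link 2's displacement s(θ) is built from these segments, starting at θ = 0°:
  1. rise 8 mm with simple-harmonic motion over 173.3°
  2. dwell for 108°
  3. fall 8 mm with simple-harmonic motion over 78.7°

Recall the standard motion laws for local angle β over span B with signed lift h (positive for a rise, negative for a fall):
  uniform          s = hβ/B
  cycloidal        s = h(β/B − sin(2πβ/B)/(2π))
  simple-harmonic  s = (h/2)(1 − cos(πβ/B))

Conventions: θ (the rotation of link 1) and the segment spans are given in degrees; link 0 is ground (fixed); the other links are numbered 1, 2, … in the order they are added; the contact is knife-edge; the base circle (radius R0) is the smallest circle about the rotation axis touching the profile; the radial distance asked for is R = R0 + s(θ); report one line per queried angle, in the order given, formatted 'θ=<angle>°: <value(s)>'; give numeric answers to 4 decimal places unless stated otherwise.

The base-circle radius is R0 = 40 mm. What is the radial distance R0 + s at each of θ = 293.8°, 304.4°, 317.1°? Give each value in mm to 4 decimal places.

segment 1 (0° to 173.3°, simple-harmonic, h = 8) is passed completely: s = 0.0000 + (8) = 8.0000
segment 2 (173.3° to 281.3°, dwell): s unchanged at 8.0000
θ = 293.8° falls in segment 3 (281.3° to 360°, simple-harmonic, h = -8): β = 293.8 − 281.3 = 12.5°, B = 78.7°; Δs = -8/2·(1 − cos(π·0.1588)) = -0.4877; s = 8.0000 − 0.4877 = 7.5123
θ = 304.4° falls in segment 3 (281.3° to 360°, simple-harmonic, h = -8): β = 304.4 − 281.3 = 23.1°, B = 78.7°; Δs = -8/2·(1 − cos(π·0.2935)) = -1.5835; s = 8.0000 − 1.5835 = 6.4165
θ = 317.1° falls in segment 3 (281.3° to 360°, simple-harmonic, h = -8): β = 317.1 − 281.3 = 35.8°, B = 78.7°; Δs = -8/2·(1 − cos(π·0.4549)) = -3.4351; s = 8.0000 − 3.4351 = 4.5649
θ=293.8°: R = R0 + s = 40 + 7.5123 = 47.5123
θ=304.4°: R = R0 + s = 40 + 6.4165 = 46.4165
θ=317.1°: R = R0 + s = 40 + 4.5649 = 44.5649

θ=293.8°: 47.5123
θ=304.4°: 46.4165
θ=317.1°: 44.5649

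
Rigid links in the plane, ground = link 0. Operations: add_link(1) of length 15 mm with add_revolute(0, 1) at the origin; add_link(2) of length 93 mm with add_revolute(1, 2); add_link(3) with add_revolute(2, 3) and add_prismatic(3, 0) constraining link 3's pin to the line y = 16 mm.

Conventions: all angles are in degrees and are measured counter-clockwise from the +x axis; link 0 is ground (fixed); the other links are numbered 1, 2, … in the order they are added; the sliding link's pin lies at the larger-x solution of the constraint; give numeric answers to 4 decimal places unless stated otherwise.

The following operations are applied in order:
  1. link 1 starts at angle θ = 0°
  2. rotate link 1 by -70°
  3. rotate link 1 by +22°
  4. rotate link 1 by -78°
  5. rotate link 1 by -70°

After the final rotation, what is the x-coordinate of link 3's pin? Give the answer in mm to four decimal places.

geometry: r = 15 mm, L = 93 mm, e = 16 mm; θ starts at 0°
rotate link 1 by -70°: θ ← 0° -70° = -70°
rotate link 1 by +22°: θ ← -70° +22° = -48°
rotate link 1 by -78°: θ ← -48° -78° = -126°
rotate link 1 by -70°: θ ← -126° -70° = -196°
crank pin P = (r cos θ, r sin θ) = (-14.418925, 4.134560)
h = r sin θ − e = 4.134560 − 16 = -11.865440
x = r cos θ + √(L² − h²) = -14.418925 + 92.239966 = 77.821041

77.8210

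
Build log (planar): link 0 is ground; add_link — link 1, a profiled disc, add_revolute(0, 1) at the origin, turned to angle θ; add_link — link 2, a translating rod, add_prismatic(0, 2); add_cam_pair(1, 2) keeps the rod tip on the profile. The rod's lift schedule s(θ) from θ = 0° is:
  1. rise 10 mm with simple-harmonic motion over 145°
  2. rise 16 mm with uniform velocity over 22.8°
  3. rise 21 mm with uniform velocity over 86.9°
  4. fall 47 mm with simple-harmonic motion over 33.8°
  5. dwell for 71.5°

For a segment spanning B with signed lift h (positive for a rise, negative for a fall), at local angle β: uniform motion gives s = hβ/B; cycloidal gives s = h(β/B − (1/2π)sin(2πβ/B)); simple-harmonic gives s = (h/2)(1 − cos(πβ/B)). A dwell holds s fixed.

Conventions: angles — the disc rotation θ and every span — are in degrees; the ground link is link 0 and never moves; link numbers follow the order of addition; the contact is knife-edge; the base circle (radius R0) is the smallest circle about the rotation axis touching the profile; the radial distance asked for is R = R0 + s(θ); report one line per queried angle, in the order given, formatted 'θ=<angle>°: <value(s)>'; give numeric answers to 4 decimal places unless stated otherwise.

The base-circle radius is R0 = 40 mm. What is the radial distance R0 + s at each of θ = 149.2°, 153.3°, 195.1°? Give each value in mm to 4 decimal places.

seg 1 [0°–145°] simple-harmonic, h=10: full span → s += 10 → s = 10.0000
seg 2 [145°–167.8°] uniform, h=16: θ=149.2° here. β=4.2, B=22.8. 16·4.2/22.8 = 2.9474 → s = 12.9474
seg 2 [145°–167.8°] uniform, h=16: θ=153.3° here. β=8.3, B=22.8. 16·8.3/22.8 = 5.8246 → s = 15.8246
seg 2 [145°–167.8°] uniform, h=16: full span → s += 16 → s = 26.0000
seg 3 [167.8°–254.7°] uniform, h=21: θ=195.1° here. β=27.3, B=86.9. 21·27.3/86.9 = 6.5972 → s = 32.5972
θ=149.2°: R = R0 + s = 40 + 12.9474 = 52.9474
θ=153.3°: R = R0 + s = 40 + 15.8246 = 55.8246
θ=195.1°: R = R0 + s = 40 + 32.5972 = 72.5972

θ=149.2°: 52.9474
θ=153.3°: 55.8246
θ=195.1°: 72.5972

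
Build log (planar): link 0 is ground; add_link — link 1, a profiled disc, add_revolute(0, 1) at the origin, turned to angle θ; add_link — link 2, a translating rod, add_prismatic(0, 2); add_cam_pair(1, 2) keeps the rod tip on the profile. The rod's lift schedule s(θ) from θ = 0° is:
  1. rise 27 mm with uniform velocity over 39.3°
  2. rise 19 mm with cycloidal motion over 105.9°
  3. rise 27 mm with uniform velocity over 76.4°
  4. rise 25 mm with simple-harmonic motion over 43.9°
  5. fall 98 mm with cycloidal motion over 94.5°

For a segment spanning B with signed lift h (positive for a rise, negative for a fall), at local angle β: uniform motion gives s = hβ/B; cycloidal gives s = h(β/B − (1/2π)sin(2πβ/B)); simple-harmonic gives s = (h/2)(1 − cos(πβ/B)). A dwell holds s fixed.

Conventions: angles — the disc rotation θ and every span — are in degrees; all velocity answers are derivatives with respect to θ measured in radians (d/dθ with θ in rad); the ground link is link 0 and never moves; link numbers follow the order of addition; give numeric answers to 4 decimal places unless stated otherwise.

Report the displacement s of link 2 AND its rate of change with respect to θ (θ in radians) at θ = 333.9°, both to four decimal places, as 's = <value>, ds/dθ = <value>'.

seg 1 [0°–39.3°] uniform, h=27: full span → s += 27 → s = 27.0000
seg 2 [39.3°–145.2°] cycloidal, h=19: full span → s += 19 → s = 46.0000
seg 3 [145.2°–221.6°] uniform, h=27: full span → s += 27 → s = 73.0000
seg 4 [221.6°–265.5°] simple-harmonic, h=25: full span → s += 25 → s = 98.0000
seg 5 [265.5°–360°] cycloidal, h=-98: θ=333.9° here. β=68.4, B=94.5. -98·(0.7238 − sin(2π·0.7238)/(2π)) = -86.3198 → s = 11.6802
velocity in seg [265.5°–360°] (cycloidal), θ in radians: β = 68.4° = 1.1938 rad, B = 94.5° = 1.6493 rad; ds/dθ = (h/B)(1 − cos(2πβ/B)) = ((-98)/1.6493)(1 − cos(2π·0.7238)) = -69.151553 mm/rad

s = 11.6802, ds/dθ = -69.1516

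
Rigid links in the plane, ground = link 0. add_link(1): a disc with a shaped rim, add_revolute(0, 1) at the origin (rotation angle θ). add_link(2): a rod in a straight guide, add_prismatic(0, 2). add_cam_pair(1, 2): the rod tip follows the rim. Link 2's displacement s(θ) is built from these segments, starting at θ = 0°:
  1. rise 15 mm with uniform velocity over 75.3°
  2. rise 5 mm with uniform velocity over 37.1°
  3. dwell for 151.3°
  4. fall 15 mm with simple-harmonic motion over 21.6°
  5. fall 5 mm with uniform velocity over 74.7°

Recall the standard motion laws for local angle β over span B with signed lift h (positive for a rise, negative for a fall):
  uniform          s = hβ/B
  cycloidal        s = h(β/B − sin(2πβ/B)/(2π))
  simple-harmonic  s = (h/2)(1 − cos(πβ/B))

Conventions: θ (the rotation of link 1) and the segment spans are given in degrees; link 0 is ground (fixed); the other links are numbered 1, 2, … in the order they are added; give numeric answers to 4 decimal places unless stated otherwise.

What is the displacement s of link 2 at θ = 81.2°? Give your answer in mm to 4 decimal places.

segment 1 (0° to 75.3°, uniform, h = 15) is passed completely: s = 0.0000 + (15) = 15.0000
θ = 81.2° falls in segment 2 (75.3° to 112.4°, uniform, h = 5): β = 81.2 − 75.3 = 5.9°, B = 37.1°; Δs = 5·5.9/37.1 = 0.7951; s = 15.0000 + 0.7951 = 15.7951

15.7951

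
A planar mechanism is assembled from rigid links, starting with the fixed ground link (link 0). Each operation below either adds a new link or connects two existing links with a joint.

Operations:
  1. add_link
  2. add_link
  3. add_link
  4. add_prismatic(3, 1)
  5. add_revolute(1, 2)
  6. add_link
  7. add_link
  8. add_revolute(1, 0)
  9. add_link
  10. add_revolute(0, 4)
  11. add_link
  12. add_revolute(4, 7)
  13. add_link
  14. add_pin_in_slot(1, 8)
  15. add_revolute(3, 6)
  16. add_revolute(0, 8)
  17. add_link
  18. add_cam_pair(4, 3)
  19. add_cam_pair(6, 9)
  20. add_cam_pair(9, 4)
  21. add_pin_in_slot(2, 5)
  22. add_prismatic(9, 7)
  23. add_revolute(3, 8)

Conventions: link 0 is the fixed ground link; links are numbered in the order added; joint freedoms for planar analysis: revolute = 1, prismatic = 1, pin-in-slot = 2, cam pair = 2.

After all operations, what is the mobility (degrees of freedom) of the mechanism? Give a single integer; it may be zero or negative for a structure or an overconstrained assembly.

L=1 J1=0 J2=0
add link → L=2 J1=0 J2=0
add link → L=3 J1=0 J2=0
add link → L=4 J1=0 J2=0
P@3,1 dof=1 J1 → L=4 J1=1 J2=0
R@1,2 dof=1 J1 → L=4 J1=2 J2=0
add link → L=5 J1=2 J2=0
add link → L=6 J1=2 J2=0
R@1,0 dof=1 J1 → L=6 J1=3 J2=0
add link → L=7 J1=3 J2=0
R@0,4 dof=1 J1 → L=7 J1=4 J2=0
add link → L=8 J1=4 J2=0
R@4,7 dof=1 J1 → L=8 J1=5 J2=0
add link → L=9 J1=5 J2=0
PS@1,8 dof=2 J2 → L=9 J1=5 J2=1
R@3,6 dof=1 J1 → L=9 J1=6 J2=1
R@0,8 dof=1 J1 → L=9 J1=7 J2=1
add link → L=10 J1=7 J2=1
C@4,3 dof=2 J2 → L=10 J1=7 J2=2
C@6,9 dof=2 J2 → L=10 J1=7 J2=3
C@9,4 dof=2 J2 → L=10 J1=7 J2=4
PS@2,5 dof=2 J2 → L=10 J1=7 J2=5
P@9,7 dof=1 J1 → L=10 J1=8 J2=5
R@3,8 dof=1 J1 → L=10 J1=9 J2=5
M=3(L−1)−2J1−J2=3·9−2·9−5=4

M = 4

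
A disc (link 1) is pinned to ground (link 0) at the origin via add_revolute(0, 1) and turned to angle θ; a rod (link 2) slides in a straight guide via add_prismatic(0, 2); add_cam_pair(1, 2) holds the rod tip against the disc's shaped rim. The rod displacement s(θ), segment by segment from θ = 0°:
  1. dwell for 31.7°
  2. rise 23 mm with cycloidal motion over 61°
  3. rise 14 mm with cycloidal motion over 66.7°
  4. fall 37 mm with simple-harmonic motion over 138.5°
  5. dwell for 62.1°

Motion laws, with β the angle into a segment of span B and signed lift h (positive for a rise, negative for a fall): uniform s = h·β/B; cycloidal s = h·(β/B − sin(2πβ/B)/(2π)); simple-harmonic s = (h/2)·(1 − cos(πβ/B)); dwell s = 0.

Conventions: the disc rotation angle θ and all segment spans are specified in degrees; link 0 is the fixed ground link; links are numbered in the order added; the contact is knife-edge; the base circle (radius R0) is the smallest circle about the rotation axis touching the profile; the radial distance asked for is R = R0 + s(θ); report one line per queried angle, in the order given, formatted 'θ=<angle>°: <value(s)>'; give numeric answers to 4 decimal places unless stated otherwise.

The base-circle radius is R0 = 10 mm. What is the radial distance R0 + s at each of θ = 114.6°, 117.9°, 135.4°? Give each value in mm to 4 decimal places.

segment 1 (0° to 31.7°, dwell): s unchanged at 0.0000
segment 2 (31.7° to 92.7°, cycloidal, h = 23) is passed completely: s = 0.0000 + (23) = 23.0000
θ = 114.6° falls in segment 3 (92.7° to 159.4°, cycloidal, h = 14): β = 114.6 − 92.7 = 21.9°, B = 66.7°; Δs = 14·(0.3283 − sin(2π·0.3283)/(2π)) = 2.6330; s = 23.0000 + 2.6330 = 25.6330
θ = 117.9° falls in segment 3 (92.7° to 159.4°, cycloidal, h = 14): β = 117.9 − 92.7 = 25.2°, B = 66.7°; Δs = 14·(0.3778 − sin(2π·0.3778)/(2π)) = 3.7419; s = 23.0000 + 3.7419 = 26.7419
θ = 135.4° falls in segment 3 (92.7° to 159.4°, cycloidal, h = 14): β = 135.4 − 92.7 = 42.7°, B = 66.7°; Δs = 14·(0.6402 − sin(2π·0.6402)/(2π)) = 10.6810; s = 23.0000 + 10.6810 = 33.6810
θ=114.6°: R = R0 + s = 10 + 25.6330 = 35.6330
θ=117.9°: R = R0 + s = 10 + 26.7419 = 36.7419
θ=135.4°: R = R0 + s = 10 + 33.6810 = 43.6810

θ=114.6°: 35.6330
θ=117.9°: 36.7419
θ=135.4°: 43.6810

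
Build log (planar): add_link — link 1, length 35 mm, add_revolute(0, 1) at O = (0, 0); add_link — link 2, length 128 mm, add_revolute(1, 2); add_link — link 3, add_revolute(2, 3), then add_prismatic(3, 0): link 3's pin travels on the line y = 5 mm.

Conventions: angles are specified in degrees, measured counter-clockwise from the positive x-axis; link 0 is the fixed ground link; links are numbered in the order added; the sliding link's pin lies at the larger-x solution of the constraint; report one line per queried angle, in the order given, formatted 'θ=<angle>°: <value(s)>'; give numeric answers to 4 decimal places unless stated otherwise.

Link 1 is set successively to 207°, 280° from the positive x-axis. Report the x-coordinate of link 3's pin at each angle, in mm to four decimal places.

geometry: r = 35 mm, L = 128 mm, e = 5 mm
θ=207°: crank pin P = (r cos θ, r sin θ) = (-31.185228, -15.889667)
θ=207°: h = r sin θ − e = -15.889667 − 5 = -20.889667
θ=207°: x = r cos θ + √(L² − h²) = -31.185228 + 126.283894 = 95.098665
θ=280°: crank pin P = (r cos θ, r sin θ) = (6.077686, -34.468271)
θ=280°: h = r sin θ − e = -34.468271 − 5 = -39.468271
θ=280°: x = r cos θ + √(L² − h²) = 6.077686 + 121.763112 = 127.840799

θ=207°: 95.0987
θ=280°: 127.8408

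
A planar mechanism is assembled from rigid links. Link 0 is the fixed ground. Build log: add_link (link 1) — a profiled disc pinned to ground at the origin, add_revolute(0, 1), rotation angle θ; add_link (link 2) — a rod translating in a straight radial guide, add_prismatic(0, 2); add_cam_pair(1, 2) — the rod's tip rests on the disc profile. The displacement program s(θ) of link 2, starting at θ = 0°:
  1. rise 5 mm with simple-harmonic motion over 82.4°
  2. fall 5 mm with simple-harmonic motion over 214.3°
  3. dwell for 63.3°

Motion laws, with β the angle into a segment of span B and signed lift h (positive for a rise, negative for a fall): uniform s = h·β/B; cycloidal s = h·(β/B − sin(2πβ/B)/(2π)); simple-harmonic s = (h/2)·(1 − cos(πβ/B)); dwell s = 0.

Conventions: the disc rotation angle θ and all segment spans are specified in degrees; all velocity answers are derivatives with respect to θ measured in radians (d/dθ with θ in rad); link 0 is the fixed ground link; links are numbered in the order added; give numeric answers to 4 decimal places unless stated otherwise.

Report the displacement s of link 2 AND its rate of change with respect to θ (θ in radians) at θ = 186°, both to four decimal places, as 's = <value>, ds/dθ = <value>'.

seg 1 [0°–82.4°] simple-harmonic, h=5: full span → s += 5 → s = 5.0000
seg 2 [82.4°–296.7°] simple-harmonic, h=-5: θ=186° here. β=103.6, B=214.3. -5/2·(1 − cos(π·0.4834)) = -2.3700 → s = 2.6300
velocity in seg [82.4°–296.7°] (simple-harmonic), θ in radians: β = 103.6° = 1.8082 rad, B = 214.3° = 3.7402 rad; ds/dθ = (πh/(2B)) sin(πβ/B) = (π·(-5)/(2·3.7402)) sin(π·0.4834) = -2.097017 mm/rad

s = 2.6300, ds/dθ = -2.0970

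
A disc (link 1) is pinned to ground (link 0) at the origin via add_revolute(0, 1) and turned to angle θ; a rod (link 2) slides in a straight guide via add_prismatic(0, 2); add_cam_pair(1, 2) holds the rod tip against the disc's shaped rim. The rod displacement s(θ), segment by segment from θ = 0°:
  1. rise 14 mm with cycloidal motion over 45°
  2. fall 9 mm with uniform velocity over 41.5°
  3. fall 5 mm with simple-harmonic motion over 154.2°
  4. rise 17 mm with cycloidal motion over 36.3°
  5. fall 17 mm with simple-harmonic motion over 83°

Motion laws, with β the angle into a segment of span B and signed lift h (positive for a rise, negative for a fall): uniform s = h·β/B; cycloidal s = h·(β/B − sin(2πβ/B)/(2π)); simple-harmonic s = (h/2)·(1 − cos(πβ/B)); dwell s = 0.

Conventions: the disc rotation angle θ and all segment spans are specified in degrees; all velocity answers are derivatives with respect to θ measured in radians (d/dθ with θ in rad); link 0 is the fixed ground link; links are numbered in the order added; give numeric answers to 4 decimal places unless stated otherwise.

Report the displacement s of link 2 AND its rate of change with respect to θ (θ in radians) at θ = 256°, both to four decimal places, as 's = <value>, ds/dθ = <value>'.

segment 1 (0° to 45°, cycloidal, h = 14) is passed completely: s = 0.0000 + (14) = 14.0000
segment 2 (45° to 86.5°, uniform, h = -9) is passed completely: s = 14.0000 + (-9) = 5.0000
segment 3 (86.5° to 240.7°, simple-harmonic, h = -5) is passed completely: s = 5.0000 + (-5) = 0.0000
θ = 256° falls in segment 4 (240.7° to 277°, cycloidal, h = 17): β = 256 − 240.7 = 15.3°, B = 36.3°; Δs = 17·(0.4215 − sin(2π·0.4215)/(2π)) = 5.8841; s = 0.0000 + 5.8841 = 5.8841
velocity in seg [240.7°–277°] (cycloidal), θ in radians: β = 15.3° = 0.2670 rad, B = 36.3° = 0.6336 rad; ds/dθ = (h/B)(1 − cos(2πβ/B)) = (17/0.6336)(1 − cos(2π·0.4215)) = 50.466235 mm/rad

s = 5.8841, ds/dθ = 50.4662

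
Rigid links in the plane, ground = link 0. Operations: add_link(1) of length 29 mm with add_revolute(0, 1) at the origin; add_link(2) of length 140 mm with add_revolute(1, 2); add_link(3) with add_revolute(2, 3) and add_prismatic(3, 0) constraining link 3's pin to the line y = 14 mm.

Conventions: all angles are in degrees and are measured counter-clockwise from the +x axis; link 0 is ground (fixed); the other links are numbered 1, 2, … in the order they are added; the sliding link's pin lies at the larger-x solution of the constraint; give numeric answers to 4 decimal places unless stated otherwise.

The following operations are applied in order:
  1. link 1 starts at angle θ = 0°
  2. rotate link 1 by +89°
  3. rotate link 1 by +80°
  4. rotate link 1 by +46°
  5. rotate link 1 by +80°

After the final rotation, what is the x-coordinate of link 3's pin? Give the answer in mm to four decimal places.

geometry: r = 29 mm, L = 140 mm, e = 14 mm; θ starts at 0°
rotate link 1 by +89°: θ ← 0° +89° = 89°
rotate link 1 by +80°: θ ← 89° +80° = 169°
rotate link 1 by +46°: θ ← 169° +46° = 215°
rotate link 1 by +80°: θ ← 215° +80° = 295°
crank pin P = (r cos θ, r sin θ) = (12.255930, -26.282926)
h = r sin θ − e = -26.282926 − 14 = -40.282926
x = r cos θ + √(L² − h²) = 12.255930 + 134.079401 = 146.335331

146.3353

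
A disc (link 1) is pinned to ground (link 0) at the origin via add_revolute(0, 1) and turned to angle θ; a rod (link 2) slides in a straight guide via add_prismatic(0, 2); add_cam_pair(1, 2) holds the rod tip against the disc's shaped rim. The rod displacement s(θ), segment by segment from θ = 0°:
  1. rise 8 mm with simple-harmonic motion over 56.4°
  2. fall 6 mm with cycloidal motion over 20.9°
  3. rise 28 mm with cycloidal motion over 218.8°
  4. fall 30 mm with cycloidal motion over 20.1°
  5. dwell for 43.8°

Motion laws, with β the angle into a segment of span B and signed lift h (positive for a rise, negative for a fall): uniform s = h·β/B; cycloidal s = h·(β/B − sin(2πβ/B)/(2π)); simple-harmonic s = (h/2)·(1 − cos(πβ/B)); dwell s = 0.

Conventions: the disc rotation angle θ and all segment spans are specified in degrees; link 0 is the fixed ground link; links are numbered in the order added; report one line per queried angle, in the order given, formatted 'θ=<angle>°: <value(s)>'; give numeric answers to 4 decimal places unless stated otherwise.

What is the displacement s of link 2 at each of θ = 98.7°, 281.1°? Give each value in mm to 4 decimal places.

segment 1 (0° to 56.4°, simple-harmonic, h = 8) is passed completely: s = 0.0000 + (8) = 8.0000
segment 2 (56.4° to 77.3°, cycloidal, h = -6) is passed completely: s = 8.0000 + (-6) = 2.0000
θ = 98.7° falls in segment 3 (77.3° to 296.1°, cycloidal, h = 28): β = 98.7 − 77.3 = 21.4°, B = 218.8°; Δs = 28·(0.0978 − sin(2π·0.0978)/(2π)) = 0.1691; s = 2.0000 + 0.1691 = 2.1691
θ = 281.1° falls in segment 3 (77.3° to 296.1°, cycloidal, h = 28): β = 281.1 − 77.3 = 203.8°, B = 218.8°; Δs = 28·(0.9314 − sin(2π·0.9314)/(2π)) = 27.9412; s = 2.0000 + 27.9412 = 29.9412

θ=98.7°: 2.1691
θ=281.1°: 29.9412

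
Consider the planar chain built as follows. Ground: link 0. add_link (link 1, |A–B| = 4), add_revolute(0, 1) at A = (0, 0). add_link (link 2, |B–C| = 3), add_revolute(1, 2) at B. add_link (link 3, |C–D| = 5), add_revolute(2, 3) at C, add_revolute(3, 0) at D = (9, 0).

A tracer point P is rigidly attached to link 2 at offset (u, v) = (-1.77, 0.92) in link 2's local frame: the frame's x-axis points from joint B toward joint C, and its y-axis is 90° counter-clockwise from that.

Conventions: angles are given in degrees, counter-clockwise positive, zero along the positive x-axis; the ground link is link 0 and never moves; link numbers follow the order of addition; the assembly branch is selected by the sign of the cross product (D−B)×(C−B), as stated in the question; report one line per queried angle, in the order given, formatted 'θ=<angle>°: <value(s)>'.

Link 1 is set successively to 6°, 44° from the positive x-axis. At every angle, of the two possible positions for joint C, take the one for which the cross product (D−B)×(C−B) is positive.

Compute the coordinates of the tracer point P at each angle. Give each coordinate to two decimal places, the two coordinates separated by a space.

A=(0,0), D=(9.00,0)
θ=6°: B = A + 4.00·(cos6°, sin6°) = (3.9781, 0.4181)
θ=6°: |BD| = 5.0393
θ=6°: circle(B,3.00) ∩ circle(D,5.00): a=0.9321, h=2.8515
θ=6°:   candidates: C₊=(5.1436,3.1825) cross=14.370; C₋=(4.6704,-2.5009) cross=-14.370
θ=6°:   branch + wants cross > 0 → take C=(5.1436,3.1825) (cross=14.370)
θ=6°: ex = (C−B)/|BC| = (0.3885,0.9214); ey = (-0.9214,0.3885)
θ=6°: P = B + -1.77·ex + 0.92·ey = (2.4427,-0.8554)
θ=44°: B = A + 4.00·(cos44°, sin44°) = (2.8774, 2.7786)
θ=44°: |BD| = 6.7237
θ=44°: circle(B,3.00) ∩ circle(D,5.00): a=2.1720, h=2.0694
θ=44°:   candidates: C₊=(5.7104,3.7655) cross=13.914; C₋=(4.0000,-0.0034) cross=-13.914
θ=44°:   branch + wants cross > 0 → take C=(5.7104,3.7655) (cross=13.914)
θ=44°: ex = (C−B)/|BC| = (0.9444,0.3289); ey = (-0.3289,0.9444)
θ=44°: P = B + -1.77·ex + 0.92·ey = (0.9032,3.0652)

θ=6°: 2.44 -0.86
θ=44°: 0.90 3.07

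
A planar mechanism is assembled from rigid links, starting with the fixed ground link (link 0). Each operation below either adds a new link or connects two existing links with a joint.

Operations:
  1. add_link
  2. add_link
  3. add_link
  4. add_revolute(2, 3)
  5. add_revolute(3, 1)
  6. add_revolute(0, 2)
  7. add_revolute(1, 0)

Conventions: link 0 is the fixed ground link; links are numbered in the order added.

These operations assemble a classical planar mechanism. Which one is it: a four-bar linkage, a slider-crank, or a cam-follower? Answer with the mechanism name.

links: 4 (incl. ground); joints: 4 revolute, 0 prismatic, 0 higher (cam) pair, forming one closed loop
4 links in a single 4R loop → four-bar linkage

four-bar linkage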